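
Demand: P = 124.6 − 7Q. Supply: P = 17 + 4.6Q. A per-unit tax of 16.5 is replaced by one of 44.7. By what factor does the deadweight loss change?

Competitive equilibrium: 124.6 − 7Q = 17 + 4.6Q → Q* = 9.2759, P* = 59.669.
For a per-unit tax t: ΔQ = t/11.6, so DWL = ½·t·(t/11.6) = t²/23.2.
At t = 16.5: DWL = 11.735. At t = 44.7: DWL = 86.125.
Ratio = (44.7/16.5)² = 7.339.

7.339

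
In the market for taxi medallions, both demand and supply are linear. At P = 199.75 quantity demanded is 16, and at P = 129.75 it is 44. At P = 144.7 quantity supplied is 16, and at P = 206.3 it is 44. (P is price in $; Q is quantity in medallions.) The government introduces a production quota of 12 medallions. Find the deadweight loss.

$580.19

Demand slope = (129.75 − 199.75)/(44 − 16) = −2.5, so P = 239.75 − 2.5Q.
Supply slope = (206.3 − 144.7)/(44 − 16) = 2.2, so P = 109.5 + 2.2Q.
Competitive equilibrium: 239.75 − 2.5Q = 109.5 + 2.2Q → Q* = 27.71277, P* = 170.46809.
At Q = 12: demand price = 239.75 − 2.5·12 = 209.75; supply price = 109.5 + 2.2·12 = 135.9.
ΔQ = 27.71277 − 12 = 15.71277; wedge = 209.75 − 135.9 = 73.85.
Deadweight loss = ½ × 15.71277 × 73.85 = $580.19.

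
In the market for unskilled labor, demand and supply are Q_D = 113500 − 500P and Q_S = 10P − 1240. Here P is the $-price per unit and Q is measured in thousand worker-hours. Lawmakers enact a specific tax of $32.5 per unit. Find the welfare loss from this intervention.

$5177.70 thousand

In inverse form: demand P = 227 − 0.002Q, supply P = 124 + 0.1Q.
Competitive equilibrium: 227 − 0.002Q = 124 + 0.1Q → Q* = 1009.8039, P* = 224.9804.
With the tax, the buyer price exceeds the seller price by 32.5: (227 − 0.002Q) − (124 + 0.1Q) = 32.5 → Q' = 691.1765.
ΔQ = 1009.8039 − 691.1765 = 318.6274; the wedge equals the tax, 32.5.
Deadweight loss = ½ × 318.6274 × 32.5 = $5177.70 thousand.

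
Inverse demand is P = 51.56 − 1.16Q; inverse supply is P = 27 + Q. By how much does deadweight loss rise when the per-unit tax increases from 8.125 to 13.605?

27.56

Competitive equilibrium: 51.56 − 1.16Q = 27 + Q → Q* = 11.3704, P* = 38.3704.
For a per-unit tax t: ΔQ = t/2.16, so DWL = ½·t·(t/2.16) = t²/4.32.
At t = 8.125: DWL = 15.2814. At t = 13.605: DWL = 42.8463.
Increase = 42.8463 − 15.2814 = 27.56.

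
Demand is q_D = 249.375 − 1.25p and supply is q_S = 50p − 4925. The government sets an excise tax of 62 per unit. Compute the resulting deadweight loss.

2343.90

In inverse form: demand p = 199.5 − 0.8q, supply p = 98.5 + 0.02q.
Competitive equilibrium: 199.5 − 0.8q = 98.5 + 0.02q → q* = 123.1707, p* = 100.9634.
With the tax, the buyer price exceeds the seller price by 62: (199.5 − 0.8q) − (98.5 + 0.02q) = 62 → q' = 47.561.
Δq = 123.1707 − 47.561 = 75.6097; the wedge equals the tax, 62.
DWL = ½ × 75.6097 × 62 = 2343.90.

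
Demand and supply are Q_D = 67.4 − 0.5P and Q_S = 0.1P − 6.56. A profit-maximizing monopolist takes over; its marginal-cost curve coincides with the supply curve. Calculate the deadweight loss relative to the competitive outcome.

In inverse form: demand P = 134.8 − 2Q, supply P = 65.6 + 10Q.
Competitive equilibrium: 134.8 − 2Q = 65.6 + 10Q → Q* = 5.7667, P* = 123.2667.
Marginal revenue: MR = 134.8 − 4Q. Set MR = MC: 134.8 − 4Q = 65.6 + 10Q → Q_m = 4.9429.
Price P_m = 134.8 − 2·4.9429 = 124.9142; MC(Q_m) = 65.6 + 10·4.9429 = 115.029.
Competitive Q* = 5.7667, so ΔQ = 0.8238; wedge = 124.9142 − 115.029 = 9.8852.
The triangle = ½ × 0.8238 × 9.8852 = 4.07.

4.07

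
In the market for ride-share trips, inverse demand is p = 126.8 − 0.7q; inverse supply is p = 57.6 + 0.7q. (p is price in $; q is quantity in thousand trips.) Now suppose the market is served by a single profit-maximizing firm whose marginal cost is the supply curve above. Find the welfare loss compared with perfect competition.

$190.03 thousand

Competitive equilibrium: 126.8 − 0.7q = 57.6 + 0.7q → q* = 49.42857, p* = 92.2.
Marginal revenue: MR = 126.8 − 1.4q. Set MR = MC: 126.8 − 1.4q = 57.6 + 0.7q → q_m = 32.95238.
Price p_m = 126.8 − 0.7·32.95238 = 103.73333; MC(q_m) = 57.6 + 0.7·32.95238 = 80.66667.
Competitive q* = 49.42857, so Δq = 16.47619; wedge = 103.73333 − 80.66667 = 23.06666.
DWL = ½ × 16.47619 × 23.06666 = $190.03 thousand.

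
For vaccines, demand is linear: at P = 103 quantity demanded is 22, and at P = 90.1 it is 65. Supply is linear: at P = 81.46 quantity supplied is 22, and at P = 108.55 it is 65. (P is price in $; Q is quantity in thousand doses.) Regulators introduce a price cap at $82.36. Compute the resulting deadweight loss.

Demand slope = (90.1 − 103)/(65 − 22) = −0.3, so P = 109.6 − 0.3Q.
Supply slope = (108.55 − 81.46)/(65 − 22) = 0.63, so P = 67.6 + 0.63Q.
Competitive equilibrium: 109.6 − 0.3Q = 67.6 + 0.63Q → Q* = 45.1613, P* = 96.0516.
At the ceiling P = 82.36, quantity supplied = (82.36 − 67.6)/0.63 = 23.4286.
Willingness to pay at Q' = 23.4286: 109.6 − 0.3·23.4286 = 102.5714.
ΔQ = 45.1613 − 23.4286 = 21.7327; wedge = 102.5714 − 82.36 = 20.2114.
Deadweight loss = ½ × 21.7327 × 20.2114 = $219.62 thousand.

$219.62 thousand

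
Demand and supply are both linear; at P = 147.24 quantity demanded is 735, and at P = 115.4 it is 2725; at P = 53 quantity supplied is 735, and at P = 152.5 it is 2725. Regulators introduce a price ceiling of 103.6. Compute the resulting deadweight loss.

5707.52

Demand slope = (115.4 − 147.24)/(2725 − 735) = −0.016, so P = 159 − 0.016Q.
Supply slope = (152.5 − 53)/(2725 − 735) = 0.05, so P = 16.25 + 0.05Q.
Competitive equilibrium: 159 − 0.016Q = 16.25 + 0.05Q → Q* = 2162.8788, P* = 124.3939.
At the ceiling P = 103.6, quantity supplied = (103.6 − 16.25)/0.05 = 1747.
Willingness to pay at Q' = 1747: 159 − 0.016·1747 = 131.048.
ΔQ = 2162.8788 − 1747 = 415.8788; wedge = 131.048 − 103.6 = 27.448.
Welfare loss = ½ × 415.8788 × 27.448 = 5707.52.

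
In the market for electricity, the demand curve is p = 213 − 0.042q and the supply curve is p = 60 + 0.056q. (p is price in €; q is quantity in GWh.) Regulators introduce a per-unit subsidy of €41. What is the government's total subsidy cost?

€81163.27

Competitive equilibrium: 213 − 0.042q = 60 + 0.056q → q* = 1561.22449, p* = 147.42857.
The subsidy lowers effective supply by 41: p = 19 + 0.056q.
New quantity: 213 − 0.042q = 19 + 0.056q → q' = 1979.59184.
Total subsidy cost = 41 × 1979.59184 = €81163.27.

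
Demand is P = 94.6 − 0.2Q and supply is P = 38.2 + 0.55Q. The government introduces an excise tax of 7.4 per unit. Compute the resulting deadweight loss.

Competitive equilibrium: 94.6 − 0.2Q = 38.2 + 0.55Q → Q* = 75.2, P* = 79.56.
With the tax, the buyer price exceeds the seller price by 7.4: (94.6 − 0.2Q) − (38.2 + 0.55Q) = 7.4 → Q' = 65.3333.
ΔQ = 75.2 − 65.3333 = 9.8667; the wedge equals the tax, 7.4.
The triangle = ½ × 9.8667 × 7.4 = 36.51.

36.51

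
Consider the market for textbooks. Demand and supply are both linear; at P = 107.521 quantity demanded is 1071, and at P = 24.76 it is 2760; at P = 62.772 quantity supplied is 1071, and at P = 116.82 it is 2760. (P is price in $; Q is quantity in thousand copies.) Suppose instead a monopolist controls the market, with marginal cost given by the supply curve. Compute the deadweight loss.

Demand slope = (24.76 − 107.521)/(2760 − 1071) = −0.049, so P = 160 − 0.049Q.
Supply slope = (116.82 − 62.772)/(2760 − 1071) = 0.032, so P = 28.5 + 0.032Q.
Competitive equilibrium: 160 − 0.049Q = 28.5 + 0.032Q → Q* = 1623.45679, P* = 80.450617.
Marginal revenue: MR = 160 − 0.098Q. Set MR = MC: 160 − 0.098Q = 28.5 + 0.032Q → Q_m = 1011.538462.
Price P_m = 160 − 0.049·1011.538462 = 110.434615; MC(Q_m) = 28.5 + 0.032·1011.538462 = 60.869231.
Competitive Q* = 1623.45679, so ΔQ = 611.918328; wedge = 110.434615 − 60.869231 = 49.565384.
Deadweight loss = ½ × 611.918328 × 49.565384 = $15164.98 thousand.

$15164.98 thousand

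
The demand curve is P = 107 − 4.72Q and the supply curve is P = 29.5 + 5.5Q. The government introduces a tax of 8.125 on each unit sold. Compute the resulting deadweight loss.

3.23

Competitive equilibrium: 107 − 4.72Q = 29.5 + 5.5Q → Q* = 7.5832, P* = 71.2074.
With the tax, the buyer price exceeds the seller price by 8.125: (107 − 4.72Q) − (29.5 + 5.5Q) = 8.125 → Q' = 6.7882.
ΔQ = 7.5832 − 6.7882 = 0.795; the wedge equals the tax, 8.125.
DWL = ½ × 0.795 × 8.125 = 3.23.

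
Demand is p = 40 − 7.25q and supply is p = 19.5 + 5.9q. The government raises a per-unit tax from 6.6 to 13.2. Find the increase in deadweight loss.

4.97

Competitive equilibrium: 40 − 7.25q = 19.5 + 5.9q → q* = 1.5589, p* = 28.6977.
For a per-unit tax t: Δq = t/13.15, so DWL = ½·t·(t/13.15) = t²/26.3.
At t = 6.6: DWL = 1.656. At t = 13.2: DWL = 6.625.
Increase = 6.625 − 1.656 = 4.97.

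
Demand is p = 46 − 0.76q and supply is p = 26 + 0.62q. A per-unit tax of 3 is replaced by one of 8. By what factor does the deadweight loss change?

7.111

Competitive equilibrium: 46 − 0.76q = 26 + 0.62q → q* = 14.4928, p* = 34.9855.
For a per-unit tax t: Δq = t/1.38, so DWL = ½·t·(t/1.38) = t²/2.76.
At t = 3: DWL = 3.261. At t = 8: DWL = 23.188.
Ratio = (8/3)² = 7.111.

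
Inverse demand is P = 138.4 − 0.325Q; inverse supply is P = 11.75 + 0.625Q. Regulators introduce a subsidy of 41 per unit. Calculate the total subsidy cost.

7235.42

Competitive equilibrium: 138.4 − 0.325Q = 11.75 + 0.625Q → Q* = 133.3158, P* = 95.0724.
The subsidy lowers effective supply by 41: P = 0.625Q − 29.25.
New quantity: 138.4 − 0.325Q = 0.625Q − 29.25 → Q' = 176.4737.
Total subsidy cost = 41 × 176.4737 = 7235.42.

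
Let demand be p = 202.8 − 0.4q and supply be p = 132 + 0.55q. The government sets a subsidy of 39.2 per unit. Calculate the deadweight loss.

808.76

Competitive equilibrium: 202.8 − 0.4q = 132 + 0.55q → q* = 74.5263, p* = 172.9895.
The subsidy lowers effective supply by 39.2: p = 92.8 + 0.55q.
New quantity: 202.8 − 0.4q = 92.8 + 0.55q → q' = 115.7895.
Overproduction Δq = 115.7895 − 74.5263 = 41.2632; wedge = subsidy = 39.2.
Welfare loss = ½ × 41.2632 × 39.2 = 808.76.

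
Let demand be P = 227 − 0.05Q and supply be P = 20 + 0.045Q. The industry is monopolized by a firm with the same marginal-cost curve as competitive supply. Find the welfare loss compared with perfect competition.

Competitive equilibrium: 227 − 0.05Q = 20 + 0.045Q → Q* = 2178.9474, P* = 118.0526.
Marginal revenue: MR = 227 − 0.1Q. Set MR = MC: 227 − 0.1Q = 20 + 0.045Q → Q_m = 1427.5862.
Price P_m = 227 − 0.05·1427.5862 = 155.6207; MC(Q_m) = 20 + 0.045·1427.5862 = 84.2414.
Competitive Q* = 2178.9474, so ΔQ = 751.3612; wedge = 155.6207 − 84.2414 = 71.3793.
The triangle = ½ × 751.3612 × 71.3793 = 26815.82.

26815.82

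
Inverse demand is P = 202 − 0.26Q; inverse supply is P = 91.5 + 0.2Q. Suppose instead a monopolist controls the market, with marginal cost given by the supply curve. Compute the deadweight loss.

Competitive equilibrium: 202 − 0.26Q = 91.5 + 0.2Q → Q* = 240.2174, P* = 139.5435.
Marginal revenue: MR = 202 − 0.52Q. Set MR = MC: 202 − 0.52Q = 91.5 + 0.2Q → Q_m = 153.4722.
Price P_m = 202 − 0.26·153.4722 = 162.0972; MC(Q_m) = 91.5 + 0.2·153.4722 = 122.1944.
Competitive Q* = 240.2174, so ΔQ = 86.7452; wedge = 162.0972 − 122.1944 = 39.9028.
DWL = ½ × 86.7452 × 39.9028 = 1730.69.

1730.69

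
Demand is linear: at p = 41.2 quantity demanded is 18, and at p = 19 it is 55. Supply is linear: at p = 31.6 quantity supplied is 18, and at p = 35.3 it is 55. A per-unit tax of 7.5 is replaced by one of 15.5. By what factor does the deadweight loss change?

Demand slope = (19 − 41.2)/(55 − 18) = −0.6, so p = 52 − 0.6q.
Supply slope = (35.3 − 31.6)/(55 − 18) = 0.1, so p = 29.8 + 0.1q.
Competitive equilibrium: 52 − 0.6q = 29.8 + 0.1q → q* = 31.7143, p* = 32.9714.
For a per-unit tax t: Δq = t/0.7, so DWL = ½·t·(t/0.7) = t²/1.4.
At t = 7.5: DWL = 40.179. At t = 15.5: DWL = 171.607.
Ratio = (15.5/7.5)² = 4.271.

4.271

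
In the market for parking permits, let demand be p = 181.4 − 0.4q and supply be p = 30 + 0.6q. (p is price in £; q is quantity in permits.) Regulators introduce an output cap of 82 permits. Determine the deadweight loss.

Competitive equilibrium: 181.4 − 0.4q = 30 + 0.6q → q* = 151.4, p* = 120.84.
At q = 82: demand price = 181.4 − 0.4·82 = 148.6; supply price = 30 + 0.6·82 = 79.2.
Δq = 151.4 − 82 = 69.4; wedge = 148.6 − 79.2 = 69.4.
DWL = ½ × 69.4 × 69.4 = £2408.18.

£2408.18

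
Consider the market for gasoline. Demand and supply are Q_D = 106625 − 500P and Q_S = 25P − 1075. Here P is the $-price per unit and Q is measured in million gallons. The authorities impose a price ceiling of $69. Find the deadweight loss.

In inverse form: demand P = 213.25 − 0.002Q, supply P = 43 + 0.04Q.
Competitive equilibrium: 213.25 − 0.002Q = 43 + 0.04Q → Q* = 4053.5714, P* = 205.1429.
At the ceiling P = 69, quantity supplied = (69 − 43)/0.04 = 650.
Willingness to pay at Q' = 650: 213.25 − 0.002·650 = 211.95.
ΔQ = 4053.5714 − 650 = 3403.5714; wedge = 211.95 − 69 = 142.95.
Deadweight loss = ½ × 3403.5714 × 142.95 = $243270.27 million.

$243270.27 million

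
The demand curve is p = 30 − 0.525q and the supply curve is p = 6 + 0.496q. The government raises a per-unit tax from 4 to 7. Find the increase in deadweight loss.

16.16

Competitive equilibrium: 30 − 0.525q = 6 + 0.496q → q* = 23.5064, p* = 17.6592.
For a per-unit tax t: Δq = t/1.021, so DWL = ½·t·(t/1.021) = t²/2.042.
At t = 4: DWL = 7.835. At t = 7: DWL = 23.996.
Increase = 23.996 − 7.835 = 16.16.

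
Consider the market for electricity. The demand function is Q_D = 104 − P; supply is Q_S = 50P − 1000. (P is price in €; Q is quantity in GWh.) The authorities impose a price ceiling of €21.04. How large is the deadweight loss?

€469.86

In inverse form: demand P = 104 − Q, supply P = 20 + 0.02Q.
Competitive equilibrium: 104 − Q = 20 + 0.02Q → Q* = 82.3529, P* = 21.6471.
At the ceiling P = 21.04, quantity supplied = (21.04 − 20)/0.02 = 52.
Willingness to pay at Q' = 52: 104 − 1·52 = 52.
ΔQ = 82.3529 − 52 = 30.3529; wedge = 52 − 21.04 = 30.96.
Welfare loss = ½ × 30.3529 × 30.96 = €469.86.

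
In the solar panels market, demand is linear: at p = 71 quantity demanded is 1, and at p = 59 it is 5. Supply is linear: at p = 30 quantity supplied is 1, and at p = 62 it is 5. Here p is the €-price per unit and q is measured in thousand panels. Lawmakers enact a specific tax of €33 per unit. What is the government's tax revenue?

€57 thousand

Demand slope = (59 − 71)/(5 − 1) = −3, so p = 74 − 3q.
Supply slope = (62 − 30)/(5 − 1) = 8, so p = 22 + 8q.
Competitive equilibrium: 74 − 3q = 22 + 8q → q* = 4.7273, p* = 59.8182.
With the tax, the buyer price exceeds the seller price by 33: (74 − 3q) − (22 + 8q) = 33 → q' = 1.7273.
Tax revenue = 33 × 1.7273 = €57 thousand.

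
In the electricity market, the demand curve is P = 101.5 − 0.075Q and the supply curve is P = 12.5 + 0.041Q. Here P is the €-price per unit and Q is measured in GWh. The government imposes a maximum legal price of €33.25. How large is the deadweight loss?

€3955.37

Competitive equilibrium: 101.5 − 0.075Q = 12.5 + 0.041Q → Q* = 767.24138, P* = 43.9569.
At the ceiling P = 33.25, quantity supplied = (33.25 − 12.5)/0.041 = 506.09756.
Willingness to pay at Q' = 506.09756: 101.5 − 0.075·506.09756 = 63.54268.
ΔQ = 767.24138 − 506.09756 = 261.14382; wedge = 63.54268 − 33.25 = 30.29268.
DWL = ½ × 261.14382 × 30.29268 = €3955.37.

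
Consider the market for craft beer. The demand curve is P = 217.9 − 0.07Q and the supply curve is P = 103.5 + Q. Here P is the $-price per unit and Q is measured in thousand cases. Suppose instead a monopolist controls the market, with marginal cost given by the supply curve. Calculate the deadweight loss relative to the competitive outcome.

$23.06 thousand

Competitive equilibrium: 217.9 − 0.07Q = 103.5 + Q → Q* = 106.9159, P* = 210.4159.
Marginal revenue: MR = 217.9 − 0.14Q. Set MR = MC: 217.9 − 0.14Q = 103.5 + Q → Q_m = 100.3509.
Price P_m = 217.9 − 0.07·100.3509 = 210.8754; MC(Q_m) = 103.5 + 1·100.3509 = 203.8509.
Competitive Q* = 106.9159, so ΔQ = 6.565; wedge = 210.8754 − 203.8509 = 7.0245.
The triangle = ½ × 6.565 × 7.0245 = $23.06 thousand.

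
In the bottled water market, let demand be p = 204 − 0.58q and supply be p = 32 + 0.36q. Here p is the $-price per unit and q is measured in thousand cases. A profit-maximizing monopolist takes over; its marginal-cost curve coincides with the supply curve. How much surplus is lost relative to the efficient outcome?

$2291.23 thousand

Competitive equilibrium: 204 − 0.58q = 32 + 0.36q → q* = 182.9787, p* = 97.8723.
Marginal revenue: MR = 204 − 1.16q. Set MR = MC: 204 − 1.16q = 32 + 0.36q → q_m = 113.1579.
Price p_m = 204 − 0.58·113.1579 = 138.3684; MC(q_m) = 32 + 0.36·113.1579 = 72.7368.
Competitive q* = 182.9787, so Δq = 69.8208; wedge = 138.3684 − 72.7368 = 65.6316.
The triangle = ½ × 69.8208 × 65.6316 = $2291.23 thousand.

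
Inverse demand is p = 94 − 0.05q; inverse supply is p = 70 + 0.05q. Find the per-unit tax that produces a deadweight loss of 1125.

15

Competitive equilibrium: 94 − 0.05q = 70 + 0.05q → q* = 240, p* = 82.
A tax t gives Δq = t/0.1 and wedge t, so DWL = t²/0.2.
t²/0.2 = 1125 → t² = 225 → t = 15.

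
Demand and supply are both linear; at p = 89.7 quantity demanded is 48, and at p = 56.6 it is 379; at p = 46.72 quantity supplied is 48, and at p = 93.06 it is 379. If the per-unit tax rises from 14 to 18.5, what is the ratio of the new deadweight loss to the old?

1.746

Demand slope = (56.6 − 89.7)/(379 − 48) = −0.1, so p = 94.5 − 0.1q.
Supply slope = (93.06 − 46.72)/(379 − 48) = 0.14, so p = 40 + 0.14q.
Competitive equilibrium: 94.5 − 0.1q = 40 + 0.14q → q* = 227.0833, p* = 71.7917.
For a per-unit tax t: Δq = t/0.24, so DWL = ½·t·(t/0.24) = t²/0.48.
At t = 14: DWL = 408.333. At t = 18.5: DWL = 713.021.
Ratio = (18.5/14)² = 1.746.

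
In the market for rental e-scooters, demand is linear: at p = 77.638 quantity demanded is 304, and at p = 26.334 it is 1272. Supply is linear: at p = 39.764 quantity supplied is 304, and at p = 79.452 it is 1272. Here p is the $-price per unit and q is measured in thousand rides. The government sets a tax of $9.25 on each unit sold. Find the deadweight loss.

$455.12 thousand

Demand slope = (26.334 − 77.638)/(1272 − 304) = −0.053, so p = 93.75 − 0.053q.
Supply slope = (79.452 − 39.764)/(1272 − 304) = 0.041, so p = 27.3 + 0.041q.
Competitive equilibrium: 93.75 − 0.053q = 27.3 + 0.041q → q* = 706.9149, p* = 56.2835.
With the tax, the buyer price exceeds the seller price by 9.25: (93.75 − 0.053q) − (27.3 + 0.041q) = 9.25 → q' = 608.5106.
Δq = 706.9149 − 608.5106 = 98.4043; the wedge equals the tax, 9.25.
The triangle = ½ × 98.4043 × 9.25 = $455.12 thousand.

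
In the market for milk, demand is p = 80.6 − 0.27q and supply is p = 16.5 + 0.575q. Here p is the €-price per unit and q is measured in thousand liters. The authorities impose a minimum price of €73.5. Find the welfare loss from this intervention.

€1037.81 thousand

Competitive equilibrium: 80.6 − 0.27q = 16.5 + 0.575q → q* = 75.858, p* = 60.1183.
At the floor p = 73.5, quantity demanded = (80.6 − 73.5)/0.27 = 26.2963.
Sellers' marginal cost at q' = 26.2963: 16.5 + 0.575·26.2963 = 31.6204.
Δq = 75.858 − 26.2963 = 49.5617; wedge = 73.5 − 31.6204 = 41.8796.
Deadweight loss = ½ × 49.5617 × 41.8796 = €1037.81 thousand.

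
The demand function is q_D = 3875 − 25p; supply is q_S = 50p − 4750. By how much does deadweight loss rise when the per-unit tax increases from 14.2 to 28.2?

4946.67

In inverse form: demand p = 155 − 0.04q, supply p = 95 + 0.02q.
Competitive equilibrium: 155 − 0.04q = 95 + 0.02q → q* = 1000, p* = 115.
For a per-unit tax t: Δq = t/0.06, so DWL = ½·t·(t/0.06) = t²/0.12.
At t = 14.2: DWL = 1680.333. At t = 28.2: DWL = 6627.
Increase = 6627 − 1680.333 = 4946.67.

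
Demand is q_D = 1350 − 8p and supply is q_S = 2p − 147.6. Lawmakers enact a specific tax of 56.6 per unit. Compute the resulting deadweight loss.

In inverse form: demand p = 168.75 − 0.125q, supply p = 73.8 + 0.5q.
Competitive equilibrium: 168.75 − 0.125q = 73.8 + 0.5q → q* = 151.92, p* = 149.76.
With the tax, the buyer price exceeds the seller price by 56.6: (168.75 − 0.125q) − (73.8 + 0.5q) = 56.6 → q' = 61.36.
Δq = 151.92 − 61.36 = 90.56; the wedge equals the tax, 56.6.
DWL = ½ × 90.56 × 56.6 = 2562.848.

2562.848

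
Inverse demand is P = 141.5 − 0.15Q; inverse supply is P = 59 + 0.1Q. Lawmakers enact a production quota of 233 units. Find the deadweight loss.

1176.125

Competitive equilibrium: 141.5 − 0.15Q = 59 + 0.1Q → Q* = 330, P* = 92.
At Q = 233: demand price = 141.5 − 0.15·233 = 106.55; supply price = 59 + 0.1·233 = 82.3.
ΔQ = 330 − 233 = 97; wedge = 106.55 − 82.3 = 24.25.
Deadweight loss = ½ × 97 × 24.25 = 1176.125.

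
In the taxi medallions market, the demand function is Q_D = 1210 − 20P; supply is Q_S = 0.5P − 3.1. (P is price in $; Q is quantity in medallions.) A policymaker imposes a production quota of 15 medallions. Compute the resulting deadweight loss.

$135.27

In inverse form: demand P = 60.5 − 0.05Q, supply P = 6.2 + 2Q.
Competitive equilibrium: 60.5 − 0.05Q = 6.2 + 2Q → Q* = 26.4878, P* = 59.1756.
At Q = 15: demand price = 60.5 − 0.05·15 = 59.75; supply price = 6.2 + 2·15 = 36.2.
ΔQ = 26.4878 − 15 = 11.4878; wedge = 59.75 − 36.2 = 23.55.
The triangle = ½ × 11.4878 × 23.55 = $135.27.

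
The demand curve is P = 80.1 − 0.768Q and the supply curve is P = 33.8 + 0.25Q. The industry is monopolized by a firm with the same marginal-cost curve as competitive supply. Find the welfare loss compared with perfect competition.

194.69

Competitive equilibrium: 80.1 − 0.768Q = 33.8 + 0.25Q → Q* = 45.4813, P* = 45.1703.
Marginal revenue: MR = 80.1 − 1.536Q. Set MR = MC: 80.1 − 1.536Q = 33.8 + 0.25Q → Q_m = 25.9239.
Price P_m = 80.1 − 0.768·25.9239 = 60.1904; MC(Q_m) = 33.8 + 0.25·25.9239 = 40.281.
Competitive Q* = 45.4813, so ΔQ = 19.5574; wedge = 60.1904 − 40.281 = 19.9094.
The triangle = ½ × 19.5574 × 19.9094 = 194.69.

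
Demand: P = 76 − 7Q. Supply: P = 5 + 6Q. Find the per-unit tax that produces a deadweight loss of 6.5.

Competitive equilibrium: 76 − 7Q = 5 + 6Q → Q* = 5.4615, P* = 37.7692.
A tax t gives ΔQ = t/13 and wedge t, so DWL = t²/26.
t²/26 = 6.5 → t² = 169 → t = 13.

13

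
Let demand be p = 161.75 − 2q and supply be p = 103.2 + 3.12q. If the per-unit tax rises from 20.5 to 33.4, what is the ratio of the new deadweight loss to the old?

2.655

Competitive equilibrium: 161.75 − 2q = 103.2 + 3.12q → q* = 11.4355, p* = 138.8789.
For a per-unit tax t: Δq = t/5.12, so DWL = ½·t·(t/5.12) = t²/10.24.
At t = 20.5: DWL = 41.040. At t = 33.4: DWL = 108.941.
Ratio = (33.4/20.5)² = 2.655.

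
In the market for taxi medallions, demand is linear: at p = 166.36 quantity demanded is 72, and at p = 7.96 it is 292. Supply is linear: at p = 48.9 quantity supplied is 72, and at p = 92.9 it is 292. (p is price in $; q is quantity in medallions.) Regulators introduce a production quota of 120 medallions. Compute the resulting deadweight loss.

$2920.05

Demand slope = (7.96 − 166.36)/(292 − 72) = −0.72, so p = 218.2 − 0.72q.
Supply slope = (92.9 − 48.9)/(292 − 72) = 0.2, so p = 34.5 + 0.2q.
Competitive equilibrium: 218.2 − 0.72q = 34.5 + 0.2q → q* = 199.6739, p* = 74.4348.
At q = 120: demand price = 218.2 − 0.72·120 = 131.8; supply price = 34.5 + 0.2·120 = 58.5.
Δq = 199.6739 − 120 = 79.6739; wedge = 131.8 − 58.5 = 73.3.
Welfare loss = ½ × 79.6739 × 73.3 = $2920.05.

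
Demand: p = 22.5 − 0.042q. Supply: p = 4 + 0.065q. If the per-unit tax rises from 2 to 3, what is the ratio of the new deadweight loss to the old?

Competitive equilibrium: 22.5 − 0.042q = 4 + 0.065q → q* = 172.8972, p* = 15.2383.
For a per-unit tax t: Δq = t/0.107, so DWL = ½·t·(t/0.107) = t²/0.214.
At t = 2: DWL = 18.692. At t = 3: DWL = 42.056.
Ratio = (3/2)² = 2.25.

2.25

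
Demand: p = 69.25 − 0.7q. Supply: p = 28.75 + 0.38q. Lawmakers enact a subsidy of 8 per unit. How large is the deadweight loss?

29.63

Competitive equilibrium: 69.25 − 0.7q = 28.75 + 0.38q → q* = 37.5, p* = 43.
The subsidy lowers effective supply by 8: p = 20.75 + 0.38q.
New quantity: 69.25 − 0.7q = 20.75 + 0.38q → q' = 44.9074.
Overproduction Δq = 44.9074 − 37.5 = 7.4074; wedge = subsidy = 8.
DWL = ½ × 7.4074 × 8 = 29.63.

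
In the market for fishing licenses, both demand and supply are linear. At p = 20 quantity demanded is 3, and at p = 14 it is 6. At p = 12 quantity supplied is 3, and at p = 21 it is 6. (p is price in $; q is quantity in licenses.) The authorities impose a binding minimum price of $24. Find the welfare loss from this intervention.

Demand slope = (14 − 20)/(6 − 3) = −2, so p = 26 − 2q.
Supply slope = (21 − 12)/(6 − 3) = 3, so p = 3 + 3q.
Competitive equilibrium: 26 − 2q = 3 + 3q → q* = 4.6, p* = 16.8.
At the floor p = 24, quantity demanded = (26 − 24)/2 = 1.
Sellers' marginal cost at q' = 1: 3 + 3·1 = 6.
Δq = 4.6 − 1 = 3.6; wedge = 24 − 6 = 18.
Deadweight loss = ½ × 3.6 × 18 = $32.40.

$32.40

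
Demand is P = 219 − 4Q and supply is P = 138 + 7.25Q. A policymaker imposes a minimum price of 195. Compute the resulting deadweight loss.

8.10

Competitive equilibrium: 219 − 4Q = 138 + 7.25Q → Q* = 7.2, P* = 190.2.
At the floor P = 195, quantity demanded = (219 − 195)/4 = 6.
Sellers' marginal cost at Q' = 6: 138 + 7.25·6 = 181.5.
ΔQ = 7.2 − 6 = 1.2; wedge = 195 − 181.5 = 13.5.
DWL = ½ × 1.2 × 13.5 = 8.10.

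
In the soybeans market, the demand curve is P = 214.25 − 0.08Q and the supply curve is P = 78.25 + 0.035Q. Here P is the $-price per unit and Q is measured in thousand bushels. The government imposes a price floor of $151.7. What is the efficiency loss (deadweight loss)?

Competitive equilibrium: 214.25 − 0.08Q = 78.25 + 0.035Q → Q* = 1182.6087, P* = 119.6413.
At the floor P = 151.7, quantity demanded = (214.25 − 151.7)/0.08 = 781.875.
Sellers' marginal cost at Q' = 781.875: 78.25 + 0.035·781.875 = 105.61563.
ΔQ = 1182.6087 − 781.875 = 400.7337; wedge = 151.7 − 105.61563 = 46.08437.
The triangle = ½ × 400.7337 × 46.08437 = $9233.78 thousand.

$9233.78 thousand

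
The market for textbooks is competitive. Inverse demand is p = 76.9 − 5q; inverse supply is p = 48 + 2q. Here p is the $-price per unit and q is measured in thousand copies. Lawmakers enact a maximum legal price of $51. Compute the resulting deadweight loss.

Competitive equilibrium: 76.9 − 5q = 48 + 2q → q* = 4.1286, p* = 56.2571.
At the ceiling p = 51, quantity supplied = (51 − 48)/2 = 1.5.
Willingness to pay at q' = 1.5: 76.9 − 5·1.5 = 69.4.
Δq = 4.1286 − 1.5 = 2.6286; wedge = 69.4 − 51 = 18.4.
Welfare loss = ½ × 2.6286 × 18.4 = $24.18 thousand.

$24.18 thousand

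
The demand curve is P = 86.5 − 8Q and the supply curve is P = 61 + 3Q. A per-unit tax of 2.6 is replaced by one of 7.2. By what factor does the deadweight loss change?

7.669

Competitive equilibrium: 86.5 − 8Q = 61 + 3Q → Q* = 2.3182, P* = 67.9545.
For a per-unit tax t: ΔQ = t/11, so DWL = ½·t·(t/11) = t²/22.
At t = 2.6: DWL = 0.307. At t = 7.2: DWL = 2.356.
Ratio = (7.2/2.6)² = 7.669.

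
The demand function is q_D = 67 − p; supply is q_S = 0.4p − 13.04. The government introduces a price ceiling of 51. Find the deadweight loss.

10.66

In inverse form: demand p = 67 − q, supply p = 32.6 + 2.5q.
Competitive equilibrium: 67 − q = 32.6 + 2.5q → q* = 9.8286, p* = 57.1714.
At the ceiling p = 51, quantity supplied = (51 − 32.6)/2.5 = 7.36.
Willingness to pay at q' = 7.36: 67 − 1·7.36 = 59.64.
Δq = 9.8286 − 7.36 = 2.4686; wedge = 59.64 − 51 = 8.64.
DWL = ½ × 2.4686 × 8.64 = 10.66.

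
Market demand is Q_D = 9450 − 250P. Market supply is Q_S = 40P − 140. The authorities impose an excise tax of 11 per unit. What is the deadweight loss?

2086.21

In inverse form: demand P = 37.8 − 0.004Q, supply P = 3.5 + 0.025Q.
Competitive equilibrium: 37.8 − 0.004Q = 3.5 + 0.025Q → Q* = 1182.7586, P* = 33.069.
With the tax, the buyer price exceeds the seller price by 11: (37.8 − 0.004Q) − (3.5 + 0.025Q) = 11 → Q' = 803.4483.
ΔQ = 1182.7586 − 803.4483 = 379.3103; the wedge equals the tax, 11.
DWL = ½ × 379.3103 × 11 = 2086.21.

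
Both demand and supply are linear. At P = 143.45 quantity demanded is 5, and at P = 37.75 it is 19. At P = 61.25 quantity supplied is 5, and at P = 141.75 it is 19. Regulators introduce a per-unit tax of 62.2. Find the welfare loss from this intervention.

145.45

Demand slope = (37.75 − 143.45)/(19 − 5) = −7.55, so P = 181.2 − 7.55Q.
Supply slope = (141.75 − 61.25)/(19 − 5) = 5.75, so P = 32.5 + 5.75Q.
Competitive equilibrium: 181.2 − 7.55Q = 32.5 + 5.75Q → Q* = 11.1805, P* = 96.7876.
With the tax, the buyer price exceeds the seller price by 62.2: (181.2 − 7.55Q) − (32.5 + 5.75Q) = 62.2 → Q' = 6.5038.
ΔQ = 11.1805 − 6.5038 = 4.6767; the wedge equals the tax, 62.2.
Welfare loss = ½ × 4.6767 × 62.2 = 145.45.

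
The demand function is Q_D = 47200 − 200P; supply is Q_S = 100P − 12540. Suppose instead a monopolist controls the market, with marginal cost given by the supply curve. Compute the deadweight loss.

In inverse form: demand P = 236 − 0.005Q, supply P = 125.4 + 0.01Q.
Competitive equilibrium: 236 − 0.005Q = 125.4 + 0.01Q → Q* = 7373.3333, P* = 199.1333.
Marginal revenue: MR = 236 − 0.01Q. Set MR = MC: 236 − 0.01Q = 125.4 + 0.01Q → Q_m = 5530.
Price P_m = 236 − 0.005·5530 = 208.35; MC(Q_m) = 125.4 + 0.01·5530 = 180.7.
Competitive Q* = 7373.3333, so ΔQ = 1843.3333; wedge = 208.35 − 180.7 = 27.65.
Deadweight loss = ½ × 1843.3333 × 27.65 = 25484.08.

25484.08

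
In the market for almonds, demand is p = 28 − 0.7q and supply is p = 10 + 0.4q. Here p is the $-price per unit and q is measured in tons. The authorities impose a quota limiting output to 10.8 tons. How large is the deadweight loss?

Competitive equilibrium: 28 − 0.7q = 10 + 0.4q → q* = 16.3636, p* = 16.5455.
At q = 10.8: demand price = 28 − 0.7·10.8 = 20.44; supply price = 10 + 0.4·10.8 = 14.32.
Δq = 16.3636 − 10.8 = 5.5636; wedge = 20.44 − 14.32 = 6.12.
Welfare loss = ½ × 5.5636 × 6.12 = $17.02.

$17.02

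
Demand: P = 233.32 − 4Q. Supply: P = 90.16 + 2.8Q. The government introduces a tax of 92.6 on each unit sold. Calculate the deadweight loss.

Competitive equilibrium: 233.32 − 4Q = 90.16 + 2.8Q → Q* = 21.05294, P* = 149.10824.
With the tax, the buyer price exceeds the seller price by 92.6: (233.32 − 4Q) − (90.16 + 2.8Q) = 92.6 → Q' = 7.43529.
ΔQ = 21.05294 − 7.43529 = 13.61765; the wedge equals the tax, 92.6.
Welfare loss = ½ × 13.61765 × 92.6 = 630.50.

630.50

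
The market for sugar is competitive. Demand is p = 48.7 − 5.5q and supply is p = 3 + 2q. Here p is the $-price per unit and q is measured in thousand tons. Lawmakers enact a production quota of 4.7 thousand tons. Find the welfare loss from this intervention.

Competitive equilibrium: 48.7 − 5.5q = 3 + 2q → q* = 6.0933, p* = 15.1867.
At q = 4.7: demand price = 48.7 − 5.5·4.7 = 22.85; supply price = 3 + 2·4.7 = 12.4.
Δq = 6.0933 − 4.7 = 1.3933; wedge = 22.85 − 12.4 = 10.45.
Deadweight loss = ½ × 1.3933 × 10.45 = $7.28 thousand.

$7.28 thousand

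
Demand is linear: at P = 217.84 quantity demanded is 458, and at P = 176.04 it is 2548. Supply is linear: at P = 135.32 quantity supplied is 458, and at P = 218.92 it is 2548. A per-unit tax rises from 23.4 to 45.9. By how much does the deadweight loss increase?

12993.75

Demand slope = (176.04 − 217.84)/(2548 − 458) = −0.02, so P = 227 − 0.02Q.
Supply slope = (218.92 − 135.32)/(2548 − 458) = 0.04, so P = 117 + 0.04Q.
Competitive equilibrium: 227 − 0.02Q = 117 + 0.04Q → Q* = 1833.3333, P* = 190.3333.
For a per-unit tax t: ΔQ = t/0.06, so DWL = ½·t·(t/0.06) = t²/0.12.
At t = 23.4: DWL = 4563. At t = 45.9: DWL = 17556.75.
Increase = 17556.75 − 4563 = 12993.75.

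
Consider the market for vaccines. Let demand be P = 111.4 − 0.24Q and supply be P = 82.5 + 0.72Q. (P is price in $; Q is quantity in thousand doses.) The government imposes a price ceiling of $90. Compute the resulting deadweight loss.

$186.05 thousand

Competitive equilibrium: 111.4 − 0.24Q = 82.5 + 0.72Q → Q* = 30.1042, P* = 104.175.
At the ceiling P = 90, quantity supplied = (90 − 82.5)/0.72 = 10.4167.
Willingness to pay at Q' = 10.4167: 111.4 − 0.24·10.4167 = 108.9.
ΔQ = 30.1042 − 10.4167 = 19.6875; wedge = 108.9 − 90 = 18.9.
The triangle = ½ × 19.6875 × 18.9 = $186.05 thousand.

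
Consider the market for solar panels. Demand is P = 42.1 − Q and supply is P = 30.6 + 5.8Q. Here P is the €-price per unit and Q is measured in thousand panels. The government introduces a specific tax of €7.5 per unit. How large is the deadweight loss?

Competitive equilibrium: 42.1 − Q = 30.6 + 5.8Q → Q* = 1.6912, P* = 40.4088.
With the tax, the buyer price exceeds the seller price by 7.5: (42.1 − Q) − (30.6 + 5.8Q) = 7.5 → Q' = 0.5882.
ΔQ = 1.6912 − 0.5882 = 1.103; the wedge equals the tax, 7.5.
DWL = ½ × 1.103 × 7.5 = €4.14 thousand.

€4.14 thousand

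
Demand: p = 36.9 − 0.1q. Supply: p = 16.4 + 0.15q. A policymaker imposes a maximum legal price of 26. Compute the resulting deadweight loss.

40.50

Competitive equilibrium: 36.9 − 0.1q = 16.4 + 0.15q → q* = 82, p* = 28.7.
At the ceiling p = 26, quantity supplied = (26 − 16.4)/0.15 = 64.
Willingness to pay at q' = 64: 36.9 − 0.1·64 = 30.5.
Δq = 82 − 64 = 18; wedge = 30.5 − 26 = 4.5.
The triangle = ½ × 18 × 4.5 = 40.50.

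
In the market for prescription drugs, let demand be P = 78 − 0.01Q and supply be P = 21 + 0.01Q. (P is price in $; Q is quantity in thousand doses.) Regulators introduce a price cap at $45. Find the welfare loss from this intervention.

Competitive equilibrium: 78 − 0.01Q = 21 + 0.01Q → Q* = 2850, P* = 49.5.
At the ceiling P = 45, quantity supplied = (45 − 21)/0.01 = 2400.
Willingness to pay at Q' = 2400: 78 − 0.01·2400 = 54.
ΔQ = 2850 − 2400 = 450; wedge = 54 − 45 = 9.
Welfare loss = ½ × 450 × 9 = $2025 thousand.

$2025 thousand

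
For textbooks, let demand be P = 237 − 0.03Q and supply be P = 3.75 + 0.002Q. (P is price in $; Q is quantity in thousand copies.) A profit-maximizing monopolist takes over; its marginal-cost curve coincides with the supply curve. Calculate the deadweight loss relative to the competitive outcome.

Competitive equilibrium: 237 − 0.03Q = 3.75 + 0.002Q → Q* = 7289.0625, P* = 18.328125.
Marginal revenue: MR = 237 − 0.06Q. Set MR = MC: 237 − 0.06Q = 3.75 + 0.002Q → Q_m = 3762.096774.
Price P_m = 237 − 0.03·3762.096774 = 124.137097; MC(Q_m) = 3.75 + 0.002·3762.096774 = 11.274194.
Competitive Q* = 7289.0625, so ΔQ = 3526.965726; wedge = 124.137097 − 11.274194 = 112.862903.
DWL = ½ × 3526.965726 × 112.862903 = $199031.80 thousand.

$199031.80 thousand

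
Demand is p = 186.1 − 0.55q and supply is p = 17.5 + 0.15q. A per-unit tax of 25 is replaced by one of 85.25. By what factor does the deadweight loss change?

11.6281

Competitive equilibrium: 186.1 − 0.55q = 17.5 + 0.15q → q* = 240.8571, p* = 53.6286.
For a per-unit tax t: Δq = t/0.7, so DWL = ½·t·(t/0.7) = t²/1.4.
At t = 25: DWL = 446.429. At t = 85.25: DWL = 5191.116.
Ratio = (85.25/25)² = 11.6281.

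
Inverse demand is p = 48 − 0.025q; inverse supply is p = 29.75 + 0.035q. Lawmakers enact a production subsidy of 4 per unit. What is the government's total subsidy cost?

1483.33

Competitive equilibrium: 48 − 0.025q = 29.75 + 0.035q → q* = 304.1667, p* = 40.3958.
The subsidy lowers effective supply by 4: p = 25.75 + 0.035q.
New quantity: 48 − 0.025q = 25.75 + 0.035q → q' = 370.8333.
Total subsidy cost = 4 × 370.8333 = 1483.33.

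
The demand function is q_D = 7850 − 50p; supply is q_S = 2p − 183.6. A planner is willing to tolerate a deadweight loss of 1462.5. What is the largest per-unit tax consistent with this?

39

In inverse form: demand p = 157 − 0.02q, supply p = 91.8 + 0.5q.
Competitive equilibrium: 157 − 0.02q = 91.8 + 0.5q → q* = 125.3846, p* = 154.4923.
A tax t gives Δq = t/0.52 and wedge t, so DWL = t²/1.04.
t²/1.04 = 1462.5 → t² = 1521 → t = 39.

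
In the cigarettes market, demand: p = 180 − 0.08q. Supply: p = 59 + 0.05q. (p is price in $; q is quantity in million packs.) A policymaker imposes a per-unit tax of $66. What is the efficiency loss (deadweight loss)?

$16753.85 million

Competitive equilibrium: 180 − 0.08q = 59 + 0.05q → q* = 930.7692, p* = 105.5385.
With the tax, the buyer price exceeds the seller price by 66: (180 − 0.08q) − (59 + 0.05q) = 66 → q' = 423.0769.
Δq = 930.7692 − 423.0769 = 507.6923; the wedge equals the tax, 66.
The triangle = ½ × 507.6923 × 66 = $16753.85 million.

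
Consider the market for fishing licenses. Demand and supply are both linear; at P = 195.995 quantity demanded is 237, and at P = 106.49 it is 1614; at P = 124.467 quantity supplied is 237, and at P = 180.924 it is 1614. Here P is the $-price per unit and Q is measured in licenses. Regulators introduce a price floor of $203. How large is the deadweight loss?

Demand slope = (106.49 − 195.995)/(1614 − 237) = −0.065, so P = 211.4 − 0.065Q.
Supply slope = (180.924 − 124.467)/(1614 − 237) = 0.041, so P = 114.75 + 0.041Q.
Competitive equilibrium: 211.4 − 0.065Q = 114.75 + 0.041Q → Q* = 911.79245, P* = 152.13349.
At the floor P = 203, quantity demanded = (211.4 − 203)/0.065 = 129.23077.
Sellers' marginal cost at Q' = 129.23077: 114.75 + 0.041·129.23077 = 120.04846.
ΔQ = 911.79245 − 129.23077 = 782.56168; wedge = 203 − 120.04846 = 82.95154.
DWL = ½ × 782.56168 × 82.95154 = $32457.35.

$32457.35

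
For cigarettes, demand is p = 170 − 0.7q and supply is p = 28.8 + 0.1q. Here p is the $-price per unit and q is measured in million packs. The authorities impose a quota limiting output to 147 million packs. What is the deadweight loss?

Competitive equilibrium: 170 − 0.7q = 28.8 + 0.1q → q* = 176.5, p* = 46.45.
At q = 147: demand price = 170 − 0.7·147 = 67.1; supply price = 28.8 + 0.1·147 = 43.5.
Δq = 176.5 − 147 = 29.5; wedge = 67.1 − 43.5 = 23.6.
DWL = ½ × 29.5 × 23.6 = $348.10 million.

$348.10 million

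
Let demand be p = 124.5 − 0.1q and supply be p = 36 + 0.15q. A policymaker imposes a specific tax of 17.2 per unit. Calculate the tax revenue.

4905.44

Competitive equilibrium: 124.5 − 0.1q = 36 + 0.15q → q* = 354, p* = 89.1.
With the tax, the buyer price exceeds the seller price by 17.2: (124.5 − 0.1q) − (36 + 0.15q) = 17.2 → q' = 285.2.
Tax revenue = 17.2 × 285.2 = 4905.44.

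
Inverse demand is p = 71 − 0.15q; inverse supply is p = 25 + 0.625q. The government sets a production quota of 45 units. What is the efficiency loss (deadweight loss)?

79.85

Competitive equilibrium: 71 − 0.15q = 25 + 0.625q → q* = 59.3548, p* = 62.0968.
At q = 45: demand price = 71 − 0.15·45 = 64.25; supply price = 25 + 0.625·45 = 53.125.
Δq = 59.3548 − 45 = 14.3548; wedge = 64.25 − 53.125 = 11.125.
DWL = ½ × 14.3548 × 11.125 = 79.85.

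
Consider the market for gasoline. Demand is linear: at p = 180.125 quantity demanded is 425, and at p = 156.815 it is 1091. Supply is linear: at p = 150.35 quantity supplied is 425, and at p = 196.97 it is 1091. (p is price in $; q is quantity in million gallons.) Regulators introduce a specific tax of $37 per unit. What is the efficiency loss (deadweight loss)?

Demand slope = (156.815 − 180.125)/(1091 − 425) = −0.035, so p = 195 − 0.035q.
Supply slope = (196.97 − 150.35)/(1091 − 425) = 0.07, so p = 120.6 + 0.07q.
Competitive equilibrium: 195 − 0.035q = 120.6 + 0.07q → q* = 708.5714, p* = 170.2.
With the tax, the buyer price exceeds the seller price by 37: (195 − 0.035q) − (120.6 + 0.07q) = 37 → q' = 356.1905.
Δq = 708.5714 − 356.1905 = 352.3809; the wedge equals the tax, 37.
Deadweight loss = ½ × 352.3809 × 37 = $6519.05 million.

$6519.05 million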